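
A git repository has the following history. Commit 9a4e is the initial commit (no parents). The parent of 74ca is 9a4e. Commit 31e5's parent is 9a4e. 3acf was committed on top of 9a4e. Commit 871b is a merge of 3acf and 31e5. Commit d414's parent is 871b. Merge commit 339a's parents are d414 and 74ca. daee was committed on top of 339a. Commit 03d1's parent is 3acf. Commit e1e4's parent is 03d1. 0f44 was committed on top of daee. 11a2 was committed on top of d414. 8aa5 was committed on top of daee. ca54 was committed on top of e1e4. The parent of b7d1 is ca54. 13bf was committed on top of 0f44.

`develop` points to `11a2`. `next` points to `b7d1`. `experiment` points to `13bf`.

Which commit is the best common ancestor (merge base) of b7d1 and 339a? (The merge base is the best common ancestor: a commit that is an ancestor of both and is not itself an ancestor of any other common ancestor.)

3acf

Ancestors of b7d1: {03d1, 3acf, 9a4e, b7d1, ca54, e1e4}.
Ancestors of 339a: {31e5, 339a, 3acf, 74ca, 871b, 9a4e, d414}.
Common ancestors: {3acf, 9a4e}.
Among these, 3acf is not an ancestor of any other common ancestor — it is the merge base.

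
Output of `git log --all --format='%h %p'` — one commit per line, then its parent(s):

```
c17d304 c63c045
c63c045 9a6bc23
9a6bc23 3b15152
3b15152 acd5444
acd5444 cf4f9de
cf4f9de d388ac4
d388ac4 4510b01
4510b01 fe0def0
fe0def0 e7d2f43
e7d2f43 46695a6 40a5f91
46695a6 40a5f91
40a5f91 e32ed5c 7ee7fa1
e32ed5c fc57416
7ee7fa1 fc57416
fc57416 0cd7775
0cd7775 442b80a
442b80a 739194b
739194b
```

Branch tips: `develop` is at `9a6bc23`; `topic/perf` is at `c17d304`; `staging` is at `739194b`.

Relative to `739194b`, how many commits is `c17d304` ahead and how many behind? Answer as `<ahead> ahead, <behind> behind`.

Reachable from c17d304: {0cd7775, 3b15152, 40a5f91, 442b80a, 4510b01, 46695a6, 739194b, 7ee7fa1, 9a6bc23, acd5444, c17d304, c63c045, cf4f9de, d388ac4, e32ed5c, e7d2f43, fc57416, fe0def0}.
Reachable from 739194b: {739194b}.
Only in c17d304's history (ahead): {0cd7775, 3b15152, 40a5f91, 442b80a, 4510b01, 46695a6, 7ee7fa1, 9a6bc23, acd5444, c17d304, c63c045, cf4f9de, d388ac4, e32ed5c, e7d2f43, fc57416, fe0def0} — 17.
Only in 739194b's history (behind): {} — 0.

17 ahead, 0 behind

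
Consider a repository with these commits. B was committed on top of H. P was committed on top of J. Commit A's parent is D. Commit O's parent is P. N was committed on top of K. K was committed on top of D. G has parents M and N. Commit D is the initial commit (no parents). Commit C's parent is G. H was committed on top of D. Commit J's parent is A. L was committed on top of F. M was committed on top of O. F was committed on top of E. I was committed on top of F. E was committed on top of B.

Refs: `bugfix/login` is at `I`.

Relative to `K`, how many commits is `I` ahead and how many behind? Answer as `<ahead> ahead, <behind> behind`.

5 ahead, 1 behind

Reachable from I: {B, D, E, F, H, I}.
Reachable from K: {D, K}.
Only in I's history (ahead): {B, E, F, H, I} — 5.
Only in K's history (behind): {K} — 1.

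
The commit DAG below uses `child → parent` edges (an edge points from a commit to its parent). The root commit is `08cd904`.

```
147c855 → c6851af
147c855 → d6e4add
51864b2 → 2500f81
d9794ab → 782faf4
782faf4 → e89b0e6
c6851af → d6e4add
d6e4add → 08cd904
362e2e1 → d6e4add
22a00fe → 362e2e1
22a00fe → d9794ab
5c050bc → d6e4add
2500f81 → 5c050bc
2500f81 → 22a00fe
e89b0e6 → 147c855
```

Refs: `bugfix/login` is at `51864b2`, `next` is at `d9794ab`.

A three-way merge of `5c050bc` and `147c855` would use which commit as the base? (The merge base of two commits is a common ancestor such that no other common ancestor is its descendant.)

Ancestors of 5c050bc: {08cd904, 5c050bc, d6e4add}.
Ancestors of 147c855: {08cd904, 147c855, c6851af, d6e4add}.
Common ancestors: {08cd904, d6e4add}.
Among these, d6e4add is not an ancestor of any other common ancestor — it is the merge base.

d6e4add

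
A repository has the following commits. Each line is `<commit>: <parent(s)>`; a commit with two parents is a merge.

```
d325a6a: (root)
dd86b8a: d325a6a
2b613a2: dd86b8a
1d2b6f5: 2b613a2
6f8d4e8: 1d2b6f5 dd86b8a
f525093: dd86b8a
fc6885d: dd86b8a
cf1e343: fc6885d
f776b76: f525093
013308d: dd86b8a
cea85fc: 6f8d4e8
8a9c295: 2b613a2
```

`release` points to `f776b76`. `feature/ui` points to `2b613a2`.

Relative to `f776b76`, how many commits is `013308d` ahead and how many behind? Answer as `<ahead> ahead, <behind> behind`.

Reachable from 013308d: {013308d, d325a6a, dd86b8a}.
Reachable from f776b76: {d325a6a, dd86b8a, f525093, f776b76}.
Only in 013308d's history (ahead): {013308d} — 1.
Only in f776b76's history (behind): {f525093, f776b76} — 2.

1 ahead, 2 behind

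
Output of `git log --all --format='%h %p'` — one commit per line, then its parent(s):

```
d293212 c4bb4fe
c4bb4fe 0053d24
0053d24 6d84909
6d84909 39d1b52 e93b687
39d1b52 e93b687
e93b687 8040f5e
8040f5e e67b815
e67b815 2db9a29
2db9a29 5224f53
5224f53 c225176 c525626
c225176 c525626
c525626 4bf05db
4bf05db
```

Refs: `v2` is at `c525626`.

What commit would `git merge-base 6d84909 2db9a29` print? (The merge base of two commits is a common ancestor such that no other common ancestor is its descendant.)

Ancestors of 6d84909: {2db9a29, 39d1b52, 4bf05db, 5224f53, 6d84909, 8040f5e, c225176, c525626, e67b815, e93b687}.
Ancestors of 2db9a29: {2db9a29, 4bf05db, 5224f53, c225176, c525626}.
Common ancestors: {2db9a29, 4bf05db, 5224f53, c225176, c525626}.
Among these, 2db9a29 is not an ancestor of any other common ancestor — it is the merge base.

2db9a29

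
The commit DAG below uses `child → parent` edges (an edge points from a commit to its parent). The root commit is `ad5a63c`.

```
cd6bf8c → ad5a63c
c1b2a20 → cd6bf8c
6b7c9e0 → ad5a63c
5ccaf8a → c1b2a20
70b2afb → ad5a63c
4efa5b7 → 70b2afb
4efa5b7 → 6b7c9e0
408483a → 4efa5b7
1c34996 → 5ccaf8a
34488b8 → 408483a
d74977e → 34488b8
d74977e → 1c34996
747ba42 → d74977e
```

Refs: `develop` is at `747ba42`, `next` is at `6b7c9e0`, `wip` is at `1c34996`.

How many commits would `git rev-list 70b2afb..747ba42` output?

10

Reachable from 747ba42: {1c34996, 34488b8, 408483a, 4efa5b7, 5ccaf8a, 6b7c9e0, 70b2afb, 747ba42, ad5a63c, c1b2a20, cd6bf8c, d74977e}.
Reachable from 70b2afb: {70b2afb, ad5a63c}.
In 747ba42's history but not 70b2afb's: {1c34996, 34488b8, 408483a, 4efa5b7, 5ccaf8a, 6b7c9e0, 747ba42, c1b2a20, cd6bf8c, d74977e} — 10 commits.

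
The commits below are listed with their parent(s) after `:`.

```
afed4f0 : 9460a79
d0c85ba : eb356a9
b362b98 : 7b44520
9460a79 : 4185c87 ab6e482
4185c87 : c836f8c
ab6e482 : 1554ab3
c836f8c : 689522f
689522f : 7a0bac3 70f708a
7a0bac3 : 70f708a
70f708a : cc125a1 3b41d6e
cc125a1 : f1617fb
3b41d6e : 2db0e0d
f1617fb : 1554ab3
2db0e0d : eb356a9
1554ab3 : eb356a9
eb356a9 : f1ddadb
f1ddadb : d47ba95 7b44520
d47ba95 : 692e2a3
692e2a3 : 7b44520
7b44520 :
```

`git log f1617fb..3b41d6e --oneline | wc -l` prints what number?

2

Reachable from 3b41d6e: {2db0e0d, 3b41d6e, 692e2a3, 7b44520, d47ba95, eb356a9, f1ddadb}.
Reachable from f1617fb: {1554ab3, 692e2a3, 7b44520, d47ba95, eb356a9, f1617fb, f1ddadb}.
In 3b41d6e's history but not f1617fb's: {2db0e0d, 3b41d6e} — 2 commits.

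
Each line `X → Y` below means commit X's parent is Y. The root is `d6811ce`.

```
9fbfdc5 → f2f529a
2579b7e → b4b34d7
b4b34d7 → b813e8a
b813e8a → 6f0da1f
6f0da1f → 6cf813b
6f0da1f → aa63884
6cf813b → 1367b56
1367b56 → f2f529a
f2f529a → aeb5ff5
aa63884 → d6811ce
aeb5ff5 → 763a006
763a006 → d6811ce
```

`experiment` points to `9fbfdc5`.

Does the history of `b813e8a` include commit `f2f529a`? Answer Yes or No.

Yes

Ancestors of b813e8a (commits reachable by following parents): {1367b56, 6cf813b, 6f0da1f, 763a006, aa63884, aeb5ff5, b813e8a, d6811ce, f2f529a}.
f2f529a is in that set, so it is an ancestor of b813e8a.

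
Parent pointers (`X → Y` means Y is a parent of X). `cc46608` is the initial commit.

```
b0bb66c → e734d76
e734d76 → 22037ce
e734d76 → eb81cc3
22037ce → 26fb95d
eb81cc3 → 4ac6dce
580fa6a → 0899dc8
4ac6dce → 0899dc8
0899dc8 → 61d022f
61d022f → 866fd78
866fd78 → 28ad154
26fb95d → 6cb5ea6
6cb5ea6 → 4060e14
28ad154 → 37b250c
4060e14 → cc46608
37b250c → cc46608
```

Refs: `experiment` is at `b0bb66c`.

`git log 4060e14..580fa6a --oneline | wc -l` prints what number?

Reachable from 580fa6a: {0899dc8, 28ad154, 37b250c, 580fa6a, 61d022f, 866fd78, cc46608}.
Reachable from 4060e14: {4060e14, cc46608}.
In 580fa6a's history but not 4060e14's: {0899dc8, 28ad154, 37b250c, 580fa6a, 61d022f, 866fd78} — 6 commits.

6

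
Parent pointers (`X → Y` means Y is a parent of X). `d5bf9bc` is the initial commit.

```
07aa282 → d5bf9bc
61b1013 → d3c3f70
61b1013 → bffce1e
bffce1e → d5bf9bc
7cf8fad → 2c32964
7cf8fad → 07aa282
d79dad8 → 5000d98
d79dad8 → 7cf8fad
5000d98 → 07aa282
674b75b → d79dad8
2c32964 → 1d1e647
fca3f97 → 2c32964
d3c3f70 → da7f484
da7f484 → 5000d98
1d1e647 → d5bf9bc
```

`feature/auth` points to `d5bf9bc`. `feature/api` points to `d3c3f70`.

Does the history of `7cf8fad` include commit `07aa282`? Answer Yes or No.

Ancestors of 7cf8fad (commits reachable by following parents): {07aa282, 1d1e647, 2c32964, 7cf8fad, d5bf9bc}.
07aa282 is in that set, so it is an ancestor of 7cf8fad.

Yes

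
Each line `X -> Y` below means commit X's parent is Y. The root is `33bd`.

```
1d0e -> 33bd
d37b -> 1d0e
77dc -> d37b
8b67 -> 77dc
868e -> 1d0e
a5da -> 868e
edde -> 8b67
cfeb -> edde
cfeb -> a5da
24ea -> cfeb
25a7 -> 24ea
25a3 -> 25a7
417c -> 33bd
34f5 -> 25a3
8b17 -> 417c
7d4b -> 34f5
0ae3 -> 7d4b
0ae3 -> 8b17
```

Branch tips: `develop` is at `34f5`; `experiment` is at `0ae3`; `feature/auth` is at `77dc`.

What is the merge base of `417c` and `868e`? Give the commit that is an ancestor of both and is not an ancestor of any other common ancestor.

33bd

Ancestors of 417c: {33bd, 417c}.
Ancestors of 868e: {1d0e, 33bd, 868e}.
Common ancestors: {33bd}.
The only common ancestor is 33bd, so it is the merge base.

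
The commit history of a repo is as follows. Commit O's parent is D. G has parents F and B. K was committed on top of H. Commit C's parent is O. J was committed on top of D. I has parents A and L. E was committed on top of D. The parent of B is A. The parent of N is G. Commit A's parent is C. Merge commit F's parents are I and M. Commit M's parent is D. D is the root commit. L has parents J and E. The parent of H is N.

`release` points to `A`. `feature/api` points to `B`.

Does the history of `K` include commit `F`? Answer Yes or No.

Yes

Ancestors of K (commits reachable by following parents): {A, B, C, D, E, F, G, H, I, J, K, L, M, N, O}.
F is in that set, so it is an ancestor of K.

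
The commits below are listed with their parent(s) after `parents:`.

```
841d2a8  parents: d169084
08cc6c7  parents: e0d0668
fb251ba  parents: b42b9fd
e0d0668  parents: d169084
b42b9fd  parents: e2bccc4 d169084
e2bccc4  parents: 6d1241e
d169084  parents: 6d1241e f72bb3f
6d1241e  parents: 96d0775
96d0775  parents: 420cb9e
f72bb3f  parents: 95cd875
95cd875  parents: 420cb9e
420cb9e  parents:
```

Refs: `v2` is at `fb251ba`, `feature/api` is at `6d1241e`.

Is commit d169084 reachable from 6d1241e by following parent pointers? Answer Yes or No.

No

Ancestors of 6d1241e: {420cb9e, 6d1241e, 96d0775}.
d169084 is not in that set, so it is not an ancestor of 6d1241e.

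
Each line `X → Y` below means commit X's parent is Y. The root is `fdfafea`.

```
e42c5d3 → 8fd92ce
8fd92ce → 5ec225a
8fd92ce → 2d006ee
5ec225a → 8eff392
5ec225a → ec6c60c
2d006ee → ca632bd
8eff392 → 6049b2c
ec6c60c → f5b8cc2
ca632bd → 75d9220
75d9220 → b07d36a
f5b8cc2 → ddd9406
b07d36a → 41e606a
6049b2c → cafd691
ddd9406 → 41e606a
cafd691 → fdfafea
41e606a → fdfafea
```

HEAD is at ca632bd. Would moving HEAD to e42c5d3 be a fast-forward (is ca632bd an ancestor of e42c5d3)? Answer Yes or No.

Yes

A fast-forward from ca632bd to e42c5d3 is possible iff ca632bd is an ancestor of e42c5d3.
Ancestors of e42c5d3: {2d006ee, 41e606a, 5ec225a, 6049b2c, 75d9220, 8eff392, 8fd92ce, b07d36a, ca632bd, cafd691, ddd9406, e42c5d3, ec6c60c, f5b8cc2, fdfafea}.
ca632bd is among them, so fast-forward is possible.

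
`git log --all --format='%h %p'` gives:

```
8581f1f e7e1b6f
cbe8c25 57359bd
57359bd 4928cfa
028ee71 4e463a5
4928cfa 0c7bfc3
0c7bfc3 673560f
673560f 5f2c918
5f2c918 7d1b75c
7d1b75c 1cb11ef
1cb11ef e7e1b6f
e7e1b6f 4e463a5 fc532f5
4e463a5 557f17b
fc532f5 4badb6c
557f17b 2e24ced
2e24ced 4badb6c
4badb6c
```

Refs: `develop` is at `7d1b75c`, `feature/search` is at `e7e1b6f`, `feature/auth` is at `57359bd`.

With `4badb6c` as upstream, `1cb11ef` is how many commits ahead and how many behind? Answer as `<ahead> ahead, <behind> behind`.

Reachable from 1cb11ef: {1cb11ef, 2e24ced, 4badb6c, 4e463a5, 557f17b, e7e1b6f, fc532f5}.
Reachable from 4badb6c: {4badb6c}.
Only in 1cb11ef's history (ahead): {1cb11ef, 2e24ced, 4e463a5, 557f17b, e7e1b6f, fc532f5} — 6.
Only in 4badb6c's history (behind): {} — 0.

6 ahead, 0 behind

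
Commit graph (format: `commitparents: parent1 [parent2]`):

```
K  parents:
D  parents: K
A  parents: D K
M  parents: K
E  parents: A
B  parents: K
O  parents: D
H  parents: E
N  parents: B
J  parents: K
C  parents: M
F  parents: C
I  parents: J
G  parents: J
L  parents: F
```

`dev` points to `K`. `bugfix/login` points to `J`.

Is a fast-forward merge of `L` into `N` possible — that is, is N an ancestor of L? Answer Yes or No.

A fast-forward from N to L is possible iff N is an ancestor of L.
Ancestors of L: {C, F, K, L, M}.
N is not among them, so fast-forward is not possible.

No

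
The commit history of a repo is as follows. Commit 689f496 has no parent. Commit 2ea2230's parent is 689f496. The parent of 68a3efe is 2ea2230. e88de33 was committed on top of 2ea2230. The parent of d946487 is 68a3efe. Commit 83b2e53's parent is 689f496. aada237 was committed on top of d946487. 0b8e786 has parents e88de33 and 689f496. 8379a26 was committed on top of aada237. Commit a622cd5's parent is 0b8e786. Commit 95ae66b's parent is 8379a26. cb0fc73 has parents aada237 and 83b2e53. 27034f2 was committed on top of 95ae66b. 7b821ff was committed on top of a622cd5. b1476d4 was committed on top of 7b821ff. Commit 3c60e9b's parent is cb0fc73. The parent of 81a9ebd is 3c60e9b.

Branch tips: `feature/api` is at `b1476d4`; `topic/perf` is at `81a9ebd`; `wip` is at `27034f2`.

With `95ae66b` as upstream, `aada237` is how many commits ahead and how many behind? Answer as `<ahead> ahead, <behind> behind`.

Reachable from aada237: {2ea2230, 689f496, 68a3efe, aada237, d946487}.
Reachable from 95ae66b: {2ea2230, 689f496, 68a3efe, 8379a26, 95ae66b, aada237, d946487}.
Only in aada237's history (ahead): {} — 0.
Only in 95ae66b's history (behind): {8379a26, 95ae66b} — 2.

0 ahead, 2 behind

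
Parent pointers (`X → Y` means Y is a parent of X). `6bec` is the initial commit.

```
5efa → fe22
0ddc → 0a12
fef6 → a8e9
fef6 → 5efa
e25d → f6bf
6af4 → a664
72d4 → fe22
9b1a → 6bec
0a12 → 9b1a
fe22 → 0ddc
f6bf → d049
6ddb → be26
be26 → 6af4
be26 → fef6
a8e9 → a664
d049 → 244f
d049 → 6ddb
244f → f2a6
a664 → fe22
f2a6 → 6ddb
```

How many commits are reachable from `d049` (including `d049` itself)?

Walking parent pointers from d049: reachable set = {0a12, 0ddc, 244f, 5efa, 6af4, 6bec, 6ddb, 9b1a, a664, a8e9, be26, d049, f2a6, fe22, fef6}.
That is 15 commits.

15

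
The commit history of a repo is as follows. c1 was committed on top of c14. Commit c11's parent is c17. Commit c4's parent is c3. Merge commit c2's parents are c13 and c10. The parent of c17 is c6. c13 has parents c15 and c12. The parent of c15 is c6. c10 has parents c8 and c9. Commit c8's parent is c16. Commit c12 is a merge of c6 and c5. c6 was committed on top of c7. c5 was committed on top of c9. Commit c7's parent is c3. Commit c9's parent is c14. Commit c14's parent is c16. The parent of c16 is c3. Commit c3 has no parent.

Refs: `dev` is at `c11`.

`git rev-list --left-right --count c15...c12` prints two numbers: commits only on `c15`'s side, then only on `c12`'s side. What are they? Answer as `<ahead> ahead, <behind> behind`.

Reachable from c15: {c15, c3, c6, c7}.
Reachable from c12: {c12, c14, c16, c3, c5, c6, c7, c9}.
Only in c15's history (ahead): {c15} — 1.
Only in c12's history (behind): {c12, c14, c16, c5, c9} — 5.

1 ahead, 5 behind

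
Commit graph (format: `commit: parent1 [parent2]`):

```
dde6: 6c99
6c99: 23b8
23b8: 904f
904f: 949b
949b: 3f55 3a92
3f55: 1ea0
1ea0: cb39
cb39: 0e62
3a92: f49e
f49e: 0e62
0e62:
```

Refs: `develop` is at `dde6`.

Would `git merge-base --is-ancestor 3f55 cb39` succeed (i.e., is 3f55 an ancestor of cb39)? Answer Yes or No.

No

Ancestors of cb39: {0e62, cb39}.
3f55 is not in that set, so it is not an ancestor of cb39.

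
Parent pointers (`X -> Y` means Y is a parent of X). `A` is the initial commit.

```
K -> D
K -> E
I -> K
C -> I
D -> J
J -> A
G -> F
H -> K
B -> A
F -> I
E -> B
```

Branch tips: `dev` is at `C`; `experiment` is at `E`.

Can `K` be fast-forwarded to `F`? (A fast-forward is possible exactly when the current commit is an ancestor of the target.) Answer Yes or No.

A fast-forward from K to F is possible iff K is an ancestor of F.
Ancestors of F: {A, B, D, E, F, I, J, K}.
K is among them, so fast-forward is possible.

Yes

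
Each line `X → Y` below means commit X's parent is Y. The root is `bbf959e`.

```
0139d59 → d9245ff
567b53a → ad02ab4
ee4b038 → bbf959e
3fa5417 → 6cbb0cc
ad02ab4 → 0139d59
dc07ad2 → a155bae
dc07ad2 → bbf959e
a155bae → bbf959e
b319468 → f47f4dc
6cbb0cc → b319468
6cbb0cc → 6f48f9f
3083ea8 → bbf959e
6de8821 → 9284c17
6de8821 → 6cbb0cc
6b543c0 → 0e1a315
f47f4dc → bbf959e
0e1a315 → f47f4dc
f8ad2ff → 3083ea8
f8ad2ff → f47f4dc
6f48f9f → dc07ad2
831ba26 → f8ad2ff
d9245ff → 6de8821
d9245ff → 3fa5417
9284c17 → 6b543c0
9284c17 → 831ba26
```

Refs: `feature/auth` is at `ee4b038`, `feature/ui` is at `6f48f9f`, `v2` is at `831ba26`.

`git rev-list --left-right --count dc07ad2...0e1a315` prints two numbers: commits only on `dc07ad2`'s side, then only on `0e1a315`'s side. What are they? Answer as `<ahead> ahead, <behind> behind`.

Reachable from dc07ad2: {a155bae, bbf959e, dc07ad2}.
Reachable from 0e1a315: {0e1a315, bbf959e, f47f4dc}.
Only in dc07ad2's history (ahead): {a155bae, dc07ad2} — 2.
Only in 0e1a315's history (behind): {0e1a315, f47f4dc} — 2.

2 ahead, 2 behind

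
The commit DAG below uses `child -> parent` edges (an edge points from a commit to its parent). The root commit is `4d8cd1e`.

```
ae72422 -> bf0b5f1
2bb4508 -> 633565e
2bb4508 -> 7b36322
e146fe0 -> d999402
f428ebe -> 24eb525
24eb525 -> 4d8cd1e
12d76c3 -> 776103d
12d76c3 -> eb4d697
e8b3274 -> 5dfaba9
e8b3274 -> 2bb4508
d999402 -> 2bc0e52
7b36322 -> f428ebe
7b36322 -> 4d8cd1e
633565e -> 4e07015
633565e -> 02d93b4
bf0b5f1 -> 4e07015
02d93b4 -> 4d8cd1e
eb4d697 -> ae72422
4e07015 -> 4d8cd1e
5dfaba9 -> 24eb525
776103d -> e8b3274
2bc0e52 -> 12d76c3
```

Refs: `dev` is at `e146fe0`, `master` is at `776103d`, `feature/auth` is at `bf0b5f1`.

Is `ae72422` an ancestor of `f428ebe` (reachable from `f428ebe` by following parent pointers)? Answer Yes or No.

Ancestors of f428ebe: {24eb525, 4d8cd1e, f428ebe}.
ae72422 is not in that set, so it is not an ancestor of f428ebe.

No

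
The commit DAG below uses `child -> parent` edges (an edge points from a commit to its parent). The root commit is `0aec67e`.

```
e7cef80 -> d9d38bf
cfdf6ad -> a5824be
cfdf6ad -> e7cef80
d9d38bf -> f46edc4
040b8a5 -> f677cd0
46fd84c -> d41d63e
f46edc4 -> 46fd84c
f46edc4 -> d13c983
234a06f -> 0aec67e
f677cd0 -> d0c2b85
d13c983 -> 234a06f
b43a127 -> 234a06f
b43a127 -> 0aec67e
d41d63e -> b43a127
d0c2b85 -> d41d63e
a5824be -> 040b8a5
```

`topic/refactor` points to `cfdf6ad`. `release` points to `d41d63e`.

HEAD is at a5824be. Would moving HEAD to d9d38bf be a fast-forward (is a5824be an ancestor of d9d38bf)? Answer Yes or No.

No

A fast-forward from a5824be to d9d38bf is possible iff a5824be is an ancestor of d9d38bf.
Ancestors of d9d38bf: {0aec67e, 234a06f, 46fd84c, b43a127, d13c983, d41d63e, d9d38bf, f46edc4}.
a5824be is not among them, so fast-forward is not possible.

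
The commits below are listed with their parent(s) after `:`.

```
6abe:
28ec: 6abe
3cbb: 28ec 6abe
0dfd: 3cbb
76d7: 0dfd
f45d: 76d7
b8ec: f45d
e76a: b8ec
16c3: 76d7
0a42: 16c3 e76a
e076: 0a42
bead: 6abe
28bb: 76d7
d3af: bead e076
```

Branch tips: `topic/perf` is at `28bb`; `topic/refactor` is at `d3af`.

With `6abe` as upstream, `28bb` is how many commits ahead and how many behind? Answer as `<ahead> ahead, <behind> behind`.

5 ahead, 0 behind

Reachable from 28bb: {0dfd, 28bb, 28ec, 3cbb, 6abe, 76d7}.
Reachable from 6abe: {6abe}.
Only in 28bb's history (ahead): {0dfd, 28bb, 28ec, 3cbb, 76d7} — 5.
Only in 6abe's history (behind): {} — 0.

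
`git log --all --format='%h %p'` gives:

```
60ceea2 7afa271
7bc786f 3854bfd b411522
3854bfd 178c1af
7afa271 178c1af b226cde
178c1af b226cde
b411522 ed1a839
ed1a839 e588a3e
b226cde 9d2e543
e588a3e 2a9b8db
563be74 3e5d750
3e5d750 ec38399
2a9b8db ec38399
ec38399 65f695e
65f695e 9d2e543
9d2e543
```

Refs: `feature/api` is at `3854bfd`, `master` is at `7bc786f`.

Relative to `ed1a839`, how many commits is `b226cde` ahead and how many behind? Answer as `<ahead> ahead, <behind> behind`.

Reachable from b226cde: {9d2e543, b226cde}.
Reachable from ed1a839: {2a9b8db, 65f695e, 9d2e543, e588a3e, ec38399, ed1a839}.
Only in b226cde's history (ahead): {b226cde} — 1.
Only in ed1a839's history (behind): {2a9b8db, 65f695e, e588a3e, ec38399, ed1a839} — 5.

1 ahead, 5 behind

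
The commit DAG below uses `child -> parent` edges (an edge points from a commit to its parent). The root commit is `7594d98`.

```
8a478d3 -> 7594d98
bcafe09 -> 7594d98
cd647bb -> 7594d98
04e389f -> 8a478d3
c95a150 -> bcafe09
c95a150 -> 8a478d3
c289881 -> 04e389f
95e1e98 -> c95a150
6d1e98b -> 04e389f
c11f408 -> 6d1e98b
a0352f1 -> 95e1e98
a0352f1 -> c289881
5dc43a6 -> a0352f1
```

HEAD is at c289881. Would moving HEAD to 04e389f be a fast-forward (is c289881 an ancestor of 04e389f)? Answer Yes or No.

No

A fast-forward from c289881 to 04e389f is possible iff c289881 is an ancestor of 04e389f.
Ancestors of 04e389f: {04e389f, 7594d98, 8a478d3}.
c289881 is not among them, so fast-forward is not possible.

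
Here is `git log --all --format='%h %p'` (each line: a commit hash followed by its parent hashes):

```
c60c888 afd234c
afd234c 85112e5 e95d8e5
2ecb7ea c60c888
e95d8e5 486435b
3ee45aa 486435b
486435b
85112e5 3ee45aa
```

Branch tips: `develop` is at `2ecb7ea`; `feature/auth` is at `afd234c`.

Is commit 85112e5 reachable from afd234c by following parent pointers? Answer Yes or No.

Yes

Ancestors of afd234c (commits reachable by following parents): {3ee45aa, 486435b, 85112e5, afd234c, e95d8e5}.
85112e5 is in that set, so it is an ancestor of afd234c.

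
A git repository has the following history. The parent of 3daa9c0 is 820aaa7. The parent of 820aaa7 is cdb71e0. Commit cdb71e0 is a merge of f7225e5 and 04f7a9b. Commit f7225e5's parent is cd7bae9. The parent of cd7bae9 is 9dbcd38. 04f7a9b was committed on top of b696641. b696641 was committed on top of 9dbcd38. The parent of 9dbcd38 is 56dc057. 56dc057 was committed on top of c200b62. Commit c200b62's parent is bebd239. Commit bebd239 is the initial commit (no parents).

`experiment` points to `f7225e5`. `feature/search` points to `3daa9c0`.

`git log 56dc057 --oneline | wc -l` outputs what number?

Walking parent pointers from 56dc057: reachable set = {56dc057, bebd239, c200b62}.
That is 3 commits.

3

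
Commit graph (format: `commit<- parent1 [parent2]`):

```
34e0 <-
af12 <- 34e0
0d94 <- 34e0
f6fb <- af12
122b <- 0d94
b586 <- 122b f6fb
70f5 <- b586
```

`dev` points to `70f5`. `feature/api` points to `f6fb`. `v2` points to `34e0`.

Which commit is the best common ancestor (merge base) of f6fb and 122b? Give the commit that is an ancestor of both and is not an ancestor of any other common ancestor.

34e0

Ancestors of f6fb: {34e0, af12, f6fb}.
Ancestors of 122b: {0d94, 122b, 34e0}.
Common ancestors: {34e0}.
The only common ancestor is 34e0, so it is the merge base.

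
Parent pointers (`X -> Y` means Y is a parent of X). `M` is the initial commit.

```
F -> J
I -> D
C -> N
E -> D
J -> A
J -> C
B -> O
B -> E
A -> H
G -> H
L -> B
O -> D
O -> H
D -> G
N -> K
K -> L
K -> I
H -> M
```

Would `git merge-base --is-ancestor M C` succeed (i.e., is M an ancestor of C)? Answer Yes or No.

Ancestors of C (commits reachable by following parents): {B, C, D, E, G, H, I, K, L, M, N, O}.
M is in that set, so it is an ancestor of C.

Yes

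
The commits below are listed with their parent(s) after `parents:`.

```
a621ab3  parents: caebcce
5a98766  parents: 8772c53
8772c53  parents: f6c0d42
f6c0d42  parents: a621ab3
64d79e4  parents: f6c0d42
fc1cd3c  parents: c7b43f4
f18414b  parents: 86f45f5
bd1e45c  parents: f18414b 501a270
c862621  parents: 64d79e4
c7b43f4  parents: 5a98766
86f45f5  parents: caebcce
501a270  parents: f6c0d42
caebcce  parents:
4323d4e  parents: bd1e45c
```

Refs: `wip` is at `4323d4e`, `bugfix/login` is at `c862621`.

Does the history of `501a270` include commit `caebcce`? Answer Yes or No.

Yes

Ancestors of 501a270 (commits reachable by following parents): {501a270, a621ab3, caebcce, f6c0d42}.
caebcce is in that set, so it is an ancestor of 501a270.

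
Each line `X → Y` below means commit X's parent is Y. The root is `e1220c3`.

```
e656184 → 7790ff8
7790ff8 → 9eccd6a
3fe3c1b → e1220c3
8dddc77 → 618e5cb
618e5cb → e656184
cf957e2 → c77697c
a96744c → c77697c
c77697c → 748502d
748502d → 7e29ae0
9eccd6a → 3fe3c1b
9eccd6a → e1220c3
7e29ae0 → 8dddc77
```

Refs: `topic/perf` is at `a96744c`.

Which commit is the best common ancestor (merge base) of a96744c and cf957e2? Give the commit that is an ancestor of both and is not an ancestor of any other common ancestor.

c77697c

Ancestors of a96744c: {3fe3c1b, 618e5cb, 748502d, 7790ff8, 7e29ae0, 8dddc77, 9eccd6a, a96744c, c77697c, e1220c3, e656184}.
Ancestors of cf957e2: {3fe3c1b, 618e5cb, 748502d, 7790ff8, 7e29ae0, 8dddc77, 9eccd6a, c77697c, cf957e2, e1220c3, e656184}.
Common ancestors: {3fe3c1b, 618e5cb, 748502d, 7790ff8, 7e29ae0, 8dddc77, 9eccd6a, c77697c, e1220c3, e656184}.
Among these, c77697c is not an ancestor of any other common ancestor — it is the merge base.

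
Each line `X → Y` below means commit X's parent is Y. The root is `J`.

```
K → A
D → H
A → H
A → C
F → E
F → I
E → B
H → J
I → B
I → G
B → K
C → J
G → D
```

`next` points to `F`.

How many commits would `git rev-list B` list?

6

Walking parent pointers from B: reachable set = {A, B, C, H, J, K}.
That is 6 commits.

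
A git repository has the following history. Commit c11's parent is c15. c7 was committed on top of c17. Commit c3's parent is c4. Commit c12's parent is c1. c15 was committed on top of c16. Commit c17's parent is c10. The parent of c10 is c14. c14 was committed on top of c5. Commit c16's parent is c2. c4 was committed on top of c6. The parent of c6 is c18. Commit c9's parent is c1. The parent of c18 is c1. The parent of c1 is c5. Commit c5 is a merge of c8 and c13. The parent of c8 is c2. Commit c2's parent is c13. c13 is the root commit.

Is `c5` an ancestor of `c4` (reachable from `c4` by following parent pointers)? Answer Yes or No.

Ancestors of c4 (commits reachable by following parents): {c1, c13, c18, c2, c4, c5, c6, c8}.
c5 is in that set, so it is an ancestor of c4.

Yes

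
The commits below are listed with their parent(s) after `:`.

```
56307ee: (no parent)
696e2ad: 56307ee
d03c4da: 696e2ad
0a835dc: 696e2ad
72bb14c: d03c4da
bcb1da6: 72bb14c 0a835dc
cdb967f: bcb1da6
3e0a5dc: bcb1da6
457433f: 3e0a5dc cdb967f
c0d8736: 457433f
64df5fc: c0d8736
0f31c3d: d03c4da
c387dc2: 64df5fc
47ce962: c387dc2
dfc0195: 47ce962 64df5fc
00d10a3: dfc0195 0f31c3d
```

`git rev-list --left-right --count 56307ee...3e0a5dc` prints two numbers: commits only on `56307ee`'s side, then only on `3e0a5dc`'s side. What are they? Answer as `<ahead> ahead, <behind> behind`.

0 ahead, 6 behind

Reachable from 56307ee: {56307ee}.
Reachable from 3e0a5dc: {0a835dc, 3e0a5dc, 56307ee, 696e2ad, 72bb14c, bcb1da6, d03c4da}.
Only in 56307ee's history (ahead): {} — 0.
Only in 3e0a5dc's history (behind): {0a835dc, 3e0a5dc, 696e2ad, 72bb14c, bcb1da6, d03c4da} — 6.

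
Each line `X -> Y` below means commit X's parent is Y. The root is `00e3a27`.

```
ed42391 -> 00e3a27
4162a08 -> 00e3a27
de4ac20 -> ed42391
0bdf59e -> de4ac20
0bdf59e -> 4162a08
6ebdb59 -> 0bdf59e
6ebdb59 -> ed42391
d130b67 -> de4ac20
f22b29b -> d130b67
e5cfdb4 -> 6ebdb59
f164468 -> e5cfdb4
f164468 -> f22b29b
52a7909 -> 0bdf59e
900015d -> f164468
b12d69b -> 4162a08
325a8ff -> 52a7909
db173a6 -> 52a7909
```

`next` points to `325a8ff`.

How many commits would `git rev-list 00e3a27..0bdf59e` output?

4

Reachable from 0bdf59e: {00e3a27, 0bdf59e, 4162a08, de4ac20, ed42391}.
Reachable from 00e3a27: {00e3a27}.
In 0bdf59e's history but not 00e3a27's: {0bdf59e, 4162a08, de4ac20, ed42391} — 4 commits.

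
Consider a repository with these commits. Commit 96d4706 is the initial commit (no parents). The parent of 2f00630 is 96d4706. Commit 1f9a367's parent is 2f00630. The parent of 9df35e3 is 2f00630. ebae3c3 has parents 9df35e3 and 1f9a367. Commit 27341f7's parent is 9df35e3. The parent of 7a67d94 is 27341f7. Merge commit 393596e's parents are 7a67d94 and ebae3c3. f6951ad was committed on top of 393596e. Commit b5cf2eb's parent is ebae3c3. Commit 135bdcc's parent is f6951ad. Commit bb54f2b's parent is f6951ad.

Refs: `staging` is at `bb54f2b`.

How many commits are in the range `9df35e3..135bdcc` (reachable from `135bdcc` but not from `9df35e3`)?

7

Reachable from 135bdcc: {135bdcc, 1f9a367, 27341f7, 2f00630, 393596e, 7a67d94, 96d4706, 9df35e3, ebae3c3, f6951ad}.
Reachable from 9df35e3: {2f00630, 96d4706, 9df35e3}.
In 135bdcc's history but not 9df35e3's: {135bdcc, 1f9a367, 27341f7, 393596e, 7a67d94, ebae3c3, f6951ad} — 7 commits.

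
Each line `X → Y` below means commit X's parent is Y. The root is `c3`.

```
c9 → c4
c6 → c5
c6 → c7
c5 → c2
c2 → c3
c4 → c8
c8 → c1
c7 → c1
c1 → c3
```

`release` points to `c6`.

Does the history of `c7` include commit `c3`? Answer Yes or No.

Yes

Ancestors of c7 (commits reachable by following parents): {c1, c3, c7}.
c3 is in that set, so it is an ancestor of c7.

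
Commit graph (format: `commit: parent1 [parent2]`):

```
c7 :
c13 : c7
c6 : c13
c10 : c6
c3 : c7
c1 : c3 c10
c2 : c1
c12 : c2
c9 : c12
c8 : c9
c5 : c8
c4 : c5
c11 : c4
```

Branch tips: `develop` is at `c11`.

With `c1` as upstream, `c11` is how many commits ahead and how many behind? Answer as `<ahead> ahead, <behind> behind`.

Reachable from c11: {c1, c10, c11, c12, c13, c2, c3, c4, c5, c6, c7, c8, c9}.
Reachable from c1: {c1, c10, c13, c3, c6, c7}.
Only in c11's history (ahead): {c11, c12, c2, c4, c5, c8, c9} — 7.
Only in c1's history (behind): {} — 0.

7 ahead, 0 behind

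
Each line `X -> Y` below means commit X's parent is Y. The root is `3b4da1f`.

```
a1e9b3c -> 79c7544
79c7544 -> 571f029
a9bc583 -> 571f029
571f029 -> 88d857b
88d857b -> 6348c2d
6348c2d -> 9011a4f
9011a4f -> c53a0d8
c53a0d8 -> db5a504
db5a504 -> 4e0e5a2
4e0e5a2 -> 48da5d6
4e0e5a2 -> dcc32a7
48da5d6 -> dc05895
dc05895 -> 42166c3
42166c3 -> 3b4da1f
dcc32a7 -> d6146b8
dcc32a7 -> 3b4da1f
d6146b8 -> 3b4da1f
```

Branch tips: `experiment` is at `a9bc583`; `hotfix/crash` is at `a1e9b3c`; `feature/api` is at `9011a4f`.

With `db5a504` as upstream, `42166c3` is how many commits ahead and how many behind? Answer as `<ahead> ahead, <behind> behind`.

0 ahead, 6 behind

Reachable from 42166c3: {3b4da1f, 42166c3}.
Reachable from db5a504: {3b4da1f, 42166c3, 48da5d6, 4e0e5a2, d6146b8, db5a504, dc05895, dcc32a7}.
Only in 42166c3's history (ahead): {} — 0.
Only in db5a504's history (behind): {48da5d6, 4e0e5a2, d6146b8, db5a504, dc05895, dcc32a7} — 6.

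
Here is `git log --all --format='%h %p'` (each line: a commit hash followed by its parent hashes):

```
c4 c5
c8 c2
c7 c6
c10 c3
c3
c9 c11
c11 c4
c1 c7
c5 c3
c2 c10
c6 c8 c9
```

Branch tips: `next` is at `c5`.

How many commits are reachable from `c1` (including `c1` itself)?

Walking parent pointers from c1: reachable set = {c1, c10, c11, c2, c3, c4, c5, c6, c7, c8, c9}.
That is 11 commits.

11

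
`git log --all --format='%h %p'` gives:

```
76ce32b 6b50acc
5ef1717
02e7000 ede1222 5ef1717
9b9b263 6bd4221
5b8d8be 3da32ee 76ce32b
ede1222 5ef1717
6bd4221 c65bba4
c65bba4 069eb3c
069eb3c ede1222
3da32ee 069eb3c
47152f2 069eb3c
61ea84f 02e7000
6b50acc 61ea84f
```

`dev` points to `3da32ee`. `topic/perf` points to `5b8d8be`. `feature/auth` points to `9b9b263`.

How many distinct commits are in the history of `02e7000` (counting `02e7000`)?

3

Walking parent pointers from 02e7000: reachable set = {02e7000, 5ef1717, ede1222}.
That is 3 commits.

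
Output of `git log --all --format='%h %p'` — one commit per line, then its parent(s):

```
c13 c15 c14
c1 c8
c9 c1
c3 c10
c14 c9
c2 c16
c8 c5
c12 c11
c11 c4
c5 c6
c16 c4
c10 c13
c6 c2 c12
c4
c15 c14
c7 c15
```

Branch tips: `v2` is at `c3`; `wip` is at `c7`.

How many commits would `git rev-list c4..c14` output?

Reachable from c14: {c1, c11, c12, c14, c16, c2, c4, c5, c6, c8, c9}.
Reachable from c4: {c4}.
In c14's history but not c4's: {c1, c11, c12, c14, c16, c2, c5, c6, c8, c9} — 10 commits.

10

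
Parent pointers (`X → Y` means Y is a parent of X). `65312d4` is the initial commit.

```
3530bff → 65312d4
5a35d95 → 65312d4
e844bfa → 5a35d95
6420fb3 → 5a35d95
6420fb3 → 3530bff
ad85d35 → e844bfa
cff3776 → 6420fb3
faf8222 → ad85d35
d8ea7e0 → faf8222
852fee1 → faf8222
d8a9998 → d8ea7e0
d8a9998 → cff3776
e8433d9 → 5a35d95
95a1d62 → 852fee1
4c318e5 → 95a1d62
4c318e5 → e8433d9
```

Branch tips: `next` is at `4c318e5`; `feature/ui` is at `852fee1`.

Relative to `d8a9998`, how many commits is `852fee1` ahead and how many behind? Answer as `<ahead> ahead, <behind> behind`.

Reachable from 852fee1: {5a35d95, 65312d4, 852fee1, ad85d35, e844bfa, faf8222}.
Reachable from d8a9998: {3530bff, 5a35d95, 6420fb3, 65312d4, ad85d35, cff3776, d8a9998, d8ea7e0, e844bfa, faf8222}.
Only in 852fee1's history (ahead): {852fee1} — 1.
Only in d8a9998's history (behind): {3530bff, 6420fb3, cff3776, d8a9998, d8ea7e0} — 5.

1 ahead, 5 behind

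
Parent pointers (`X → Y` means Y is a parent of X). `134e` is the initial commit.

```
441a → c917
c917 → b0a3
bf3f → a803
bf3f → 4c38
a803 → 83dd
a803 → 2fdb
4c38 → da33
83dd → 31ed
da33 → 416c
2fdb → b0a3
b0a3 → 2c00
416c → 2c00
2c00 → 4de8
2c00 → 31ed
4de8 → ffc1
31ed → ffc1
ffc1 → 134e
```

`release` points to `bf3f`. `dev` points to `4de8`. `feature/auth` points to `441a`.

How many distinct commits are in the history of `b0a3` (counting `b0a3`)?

6

Walking parent pointers from b0a3: reachable set = {134e, 2c00, 31ed, 4de8, b0a3, ffc1}.
That is 6 commits.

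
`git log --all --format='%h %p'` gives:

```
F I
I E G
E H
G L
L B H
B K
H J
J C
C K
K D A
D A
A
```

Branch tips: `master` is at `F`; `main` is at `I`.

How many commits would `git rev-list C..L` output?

Reachable from L: {A, B, C, D, H, J, K, L}.
Reachable from C: {A, C, D, K}.
In L's history but not C's: {B, H, J, L} — 4 commits.

4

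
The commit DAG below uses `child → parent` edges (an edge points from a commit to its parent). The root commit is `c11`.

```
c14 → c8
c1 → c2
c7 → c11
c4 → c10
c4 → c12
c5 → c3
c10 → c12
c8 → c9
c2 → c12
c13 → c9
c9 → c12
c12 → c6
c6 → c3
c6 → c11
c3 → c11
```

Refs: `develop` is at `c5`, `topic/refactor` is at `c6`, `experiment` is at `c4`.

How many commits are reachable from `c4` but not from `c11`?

Reachable from c4: {c10, c11, c12, c3, c4, c6}.
Reachable from c11: {c11}.
In c4's history but not c11's: {c10, c12, c3, c4, c6} — 5 commits.

5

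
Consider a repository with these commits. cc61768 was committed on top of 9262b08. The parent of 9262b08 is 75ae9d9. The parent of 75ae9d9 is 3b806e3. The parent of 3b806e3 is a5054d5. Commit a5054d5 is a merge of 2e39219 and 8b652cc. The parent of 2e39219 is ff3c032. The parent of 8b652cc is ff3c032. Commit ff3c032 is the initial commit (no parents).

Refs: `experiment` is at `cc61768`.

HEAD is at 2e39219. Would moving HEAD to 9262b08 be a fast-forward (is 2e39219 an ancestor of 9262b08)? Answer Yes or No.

A fast-forward from 2e39219 to 9262b08 is possible iff 2e39219 is an ancestor of 9262b08.
Ancestors of 9262b08: {2e39219, 3b806e3, 75ae9d9, 8b652cc, 9262b08, a5054d5, ff3c032}.
2e39219 is among them, so fast-forward is possible.

Yes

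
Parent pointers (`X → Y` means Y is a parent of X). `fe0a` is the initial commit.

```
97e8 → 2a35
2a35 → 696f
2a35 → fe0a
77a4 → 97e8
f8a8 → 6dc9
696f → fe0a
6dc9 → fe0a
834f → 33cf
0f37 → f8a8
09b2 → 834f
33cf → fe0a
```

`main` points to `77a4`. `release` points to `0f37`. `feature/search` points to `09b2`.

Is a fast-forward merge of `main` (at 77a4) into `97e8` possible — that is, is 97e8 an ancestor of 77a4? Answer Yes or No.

Yes

A fast-forward from 97e8 to 77a4 is possible iff 97e8 is an ancestor of 77a4.
Ancestors of 77a4: {2a35, 696f, 77a4, 97e8, fe0a}.
97e8 is among them, so fast-forward is possible.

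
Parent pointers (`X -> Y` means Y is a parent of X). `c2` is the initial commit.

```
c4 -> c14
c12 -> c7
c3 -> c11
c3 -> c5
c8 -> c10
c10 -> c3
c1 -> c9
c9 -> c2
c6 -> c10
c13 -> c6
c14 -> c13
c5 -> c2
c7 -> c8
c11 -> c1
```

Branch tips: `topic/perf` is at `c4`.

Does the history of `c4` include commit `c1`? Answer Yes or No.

Yes

Ancestors of c4 (commits reachable by following parents): {c1, c10, c11, c13, c14, c2, c3, c4, c5, c6, c9}.
c1 is in that set, so it is an ancestor of c4.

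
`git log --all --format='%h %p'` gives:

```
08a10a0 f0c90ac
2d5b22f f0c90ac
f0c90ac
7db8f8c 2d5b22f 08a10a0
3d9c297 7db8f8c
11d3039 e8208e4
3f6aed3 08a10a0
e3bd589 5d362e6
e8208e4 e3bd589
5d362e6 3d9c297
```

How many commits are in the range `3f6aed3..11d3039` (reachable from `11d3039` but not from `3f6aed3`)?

Reachable from 11d3039: {08a10a0, 11d3039, 2d5b22f, 3d9c297, 5d362e6, 7db8f8c, e3bd589, e8208e4, f0c90ac}.
Reachable from 3f6aed3: {08a10a0, 3f6aed3, f0c90ac}.
In 11d3039's history but not 3f6aed3's: {11d3039, 2d5b22f, 3d9c297, 5d362e6, 7db8f8c, e3bd589, e8208e4} — 7 commits.

7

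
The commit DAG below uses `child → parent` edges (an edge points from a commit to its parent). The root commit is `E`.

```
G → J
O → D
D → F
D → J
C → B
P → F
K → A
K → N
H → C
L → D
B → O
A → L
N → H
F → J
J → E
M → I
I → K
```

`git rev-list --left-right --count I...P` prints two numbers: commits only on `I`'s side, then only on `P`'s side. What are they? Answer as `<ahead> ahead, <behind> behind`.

Reachable from I: {A, B, C, D, E, F, H, I, J, K, L, N, O}.
Reachable from P: {E, F, J, P}.
Only in I's history (ahead): {A, B, C, D, H, I, K, L, N, O} — 10.
Only in P's history (behind): {P} — 1.

10 ahead, 1 behind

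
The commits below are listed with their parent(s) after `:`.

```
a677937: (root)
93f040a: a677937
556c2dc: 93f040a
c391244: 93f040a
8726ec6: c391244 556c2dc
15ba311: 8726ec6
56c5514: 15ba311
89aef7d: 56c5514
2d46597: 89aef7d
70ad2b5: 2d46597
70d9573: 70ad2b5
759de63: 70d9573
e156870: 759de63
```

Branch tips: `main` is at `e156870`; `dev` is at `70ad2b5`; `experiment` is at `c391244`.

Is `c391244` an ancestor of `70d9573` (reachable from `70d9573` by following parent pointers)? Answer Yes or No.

Ancestors of 70d9573 (commits reachable by following parents): {15ba311, 2d46597, 556c2dc, 56c5514, 70ad2b5, 70d9573, 8726ec6, 89aef7d, 93f040a, a677937, c391244}.
c391244 is in that set, so it is an ancestor of 70d9573.

Yes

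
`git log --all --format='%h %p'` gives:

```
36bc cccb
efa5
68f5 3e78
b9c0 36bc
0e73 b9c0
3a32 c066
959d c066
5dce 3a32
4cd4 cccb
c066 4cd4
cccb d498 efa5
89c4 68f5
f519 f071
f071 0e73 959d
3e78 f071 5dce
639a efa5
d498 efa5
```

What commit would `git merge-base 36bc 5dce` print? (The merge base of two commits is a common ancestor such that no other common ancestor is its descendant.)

Ancestors of 36bc: {36bc, cccb, d498, efa5}.
Ancestors of 5dce: {3a32, 4cd4, 5dce, c066, cccb, d498, efa5}.
Common ancestors: {cccb, d498, efa5}.
Among these, cccb is not an ancestor of any other common ancestor — it is the merge base.

cccb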